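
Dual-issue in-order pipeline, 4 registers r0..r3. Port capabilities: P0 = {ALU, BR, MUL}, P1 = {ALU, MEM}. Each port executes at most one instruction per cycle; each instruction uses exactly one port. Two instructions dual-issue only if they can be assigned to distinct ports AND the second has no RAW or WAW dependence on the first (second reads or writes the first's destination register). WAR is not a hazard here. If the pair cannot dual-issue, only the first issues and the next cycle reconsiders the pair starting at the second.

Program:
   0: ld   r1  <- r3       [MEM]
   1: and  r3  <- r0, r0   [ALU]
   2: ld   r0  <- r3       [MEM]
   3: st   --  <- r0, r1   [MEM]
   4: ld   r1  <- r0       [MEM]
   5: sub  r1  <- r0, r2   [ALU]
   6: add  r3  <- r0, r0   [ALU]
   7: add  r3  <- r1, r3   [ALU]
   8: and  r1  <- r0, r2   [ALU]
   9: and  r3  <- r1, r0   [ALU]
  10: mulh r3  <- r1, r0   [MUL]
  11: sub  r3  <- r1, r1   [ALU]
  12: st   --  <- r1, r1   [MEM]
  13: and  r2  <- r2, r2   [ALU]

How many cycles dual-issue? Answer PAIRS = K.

PAIRS = 4

c0: i0+i1 ld;and  dual
c1: i2 ld  no-port MEM/MEM
c2: i3 st  no-port MEM/MEM
c3: i4 ld  WAW r1
c4: i5+i6 sub;add  dual
c5: i7+i8 add;and  dual
c6: i9 and  WAW r3
c7: i10 mulh  WAW r3
c8: i11+i12 sub;st  dual
c9: i13 and  tail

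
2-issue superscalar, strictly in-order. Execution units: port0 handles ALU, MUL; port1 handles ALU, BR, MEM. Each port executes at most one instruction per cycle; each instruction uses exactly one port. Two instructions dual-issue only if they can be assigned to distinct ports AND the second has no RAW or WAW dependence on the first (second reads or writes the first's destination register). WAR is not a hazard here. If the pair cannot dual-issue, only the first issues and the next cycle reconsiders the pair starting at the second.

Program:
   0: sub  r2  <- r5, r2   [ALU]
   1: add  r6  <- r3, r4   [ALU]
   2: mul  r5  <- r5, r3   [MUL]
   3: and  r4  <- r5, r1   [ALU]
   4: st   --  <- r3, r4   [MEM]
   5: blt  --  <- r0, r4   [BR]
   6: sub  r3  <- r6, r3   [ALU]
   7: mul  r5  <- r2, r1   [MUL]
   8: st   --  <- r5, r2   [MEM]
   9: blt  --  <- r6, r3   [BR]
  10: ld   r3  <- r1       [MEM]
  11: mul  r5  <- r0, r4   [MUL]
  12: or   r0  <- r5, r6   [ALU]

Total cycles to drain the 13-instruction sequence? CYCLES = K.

CYCLES = 10

c0: i0/i1 sub.ALU add.ALU  dual
c1: i2 mul.MUL  RAW r5
c2: i3 and.ALU  RAW r4
c3: i4 st.MEM  no-port MEM/BR
c4: i5/i6 blt.BR sub.ALU  dual
c5: i7 mul.MUL  RAW r5
c6: i8 st.MEM  no-port MEM/BR
c7: i9 blt.BR  no-port BR/MEM
c8: i10/i11 ld.MEM mul.MUL  dual
c9: i12 or.ALU  tail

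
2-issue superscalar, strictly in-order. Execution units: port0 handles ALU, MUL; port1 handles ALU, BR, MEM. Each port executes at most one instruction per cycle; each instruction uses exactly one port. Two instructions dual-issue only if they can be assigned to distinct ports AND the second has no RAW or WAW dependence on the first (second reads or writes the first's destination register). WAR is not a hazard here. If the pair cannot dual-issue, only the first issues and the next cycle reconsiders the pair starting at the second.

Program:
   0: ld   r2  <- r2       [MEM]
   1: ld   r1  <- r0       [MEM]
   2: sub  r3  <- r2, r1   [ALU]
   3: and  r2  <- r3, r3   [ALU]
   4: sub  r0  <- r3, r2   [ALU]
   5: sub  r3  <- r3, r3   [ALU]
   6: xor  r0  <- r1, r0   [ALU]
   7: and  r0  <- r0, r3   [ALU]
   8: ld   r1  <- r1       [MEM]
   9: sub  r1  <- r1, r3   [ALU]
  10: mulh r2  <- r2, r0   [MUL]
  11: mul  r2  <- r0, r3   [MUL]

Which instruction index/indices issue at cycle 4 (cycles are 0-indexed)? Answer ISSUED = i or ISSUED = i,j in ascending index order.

ISSUED = 4,5

t=0 i0:ld.MEM ; no-port MEM/MEM
t=1 i1:ld.MEM ; RAW r1
t=2 i2:sub.ALU ; RAW r3
t=3 i3:and.ALU ; RAW r2
t=4 i4&i5:sub.ALU;sub.ALU ; pair
t=5 i6:xor.ALU ; RAW+WAW r0
t=6 i7&i8:and.ALU;ld.MEM ; pair
t=7 i9&i10:sub.ALU;mulh.MUL ; pair
t=8 i11:mul.MUL ; tail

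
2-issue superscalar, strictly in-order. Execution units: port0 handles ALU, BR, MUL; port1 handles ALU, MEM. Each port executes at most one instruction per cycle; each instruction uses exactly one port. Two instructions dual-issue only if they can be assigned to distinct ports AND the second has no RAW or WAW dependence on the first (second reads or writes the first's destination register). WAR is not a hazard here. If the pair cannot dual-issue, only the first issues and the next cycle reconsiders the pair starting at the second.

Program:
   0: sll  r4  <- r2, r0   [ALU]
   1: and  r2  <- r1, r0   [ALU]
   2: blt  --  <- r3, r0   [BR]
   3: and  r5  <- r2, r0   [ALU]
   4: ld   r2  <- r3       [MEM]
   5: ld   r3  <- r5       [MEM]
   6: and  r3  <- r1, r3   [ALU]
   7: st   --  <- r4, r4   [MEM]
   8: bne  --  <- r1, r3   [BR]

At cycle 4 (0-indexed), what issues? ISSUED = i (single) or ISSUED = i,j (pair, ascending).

0. sll.ALU+and.ALU @i0&i1  | pair
1. blt.BR+and.ALU @i2&i3  | pair
2. ld.MEM @i4  | no-port MEM/MEM
3. ld.MEM @i5  | RAW+WAW r3
4. and.ALU+st.MEM @i6&i7  | pair
5. bne.BR @i8  | tail

ISSUED = 6,7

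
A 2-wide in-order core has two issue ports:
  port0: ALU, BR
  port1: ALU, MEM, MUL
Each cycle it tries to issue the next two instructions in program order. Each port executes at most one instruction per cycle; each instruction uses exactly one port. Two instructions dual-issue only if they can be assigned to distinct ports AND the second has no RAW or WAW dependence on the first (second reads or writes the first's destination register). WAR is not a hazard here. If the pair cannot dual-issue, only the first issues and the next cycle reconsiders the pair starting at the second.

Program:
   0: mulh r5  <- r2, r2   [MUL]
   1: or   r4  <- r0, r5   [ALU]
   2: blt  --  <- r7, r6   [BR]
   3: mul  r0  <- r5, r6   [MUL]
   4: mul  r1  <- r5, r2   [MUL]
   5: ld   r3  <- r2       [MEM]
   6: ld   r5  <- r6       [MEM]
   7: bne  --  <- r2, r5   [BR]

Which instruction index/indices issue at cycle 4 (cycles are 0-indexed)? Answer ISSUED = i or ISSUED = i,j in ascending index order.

ISSUED = 5

c0: i0 mulh  RAW r5
c1: i1/i2 or/blt  dual
c2: i3 mul  no-port MUL/MUL
c3: i4 mul  no-port MUL/MEM
c4: i5 ld  no-port MEM/MEM
c5: i6 ld  RAW r5
c6: i7 bne  tail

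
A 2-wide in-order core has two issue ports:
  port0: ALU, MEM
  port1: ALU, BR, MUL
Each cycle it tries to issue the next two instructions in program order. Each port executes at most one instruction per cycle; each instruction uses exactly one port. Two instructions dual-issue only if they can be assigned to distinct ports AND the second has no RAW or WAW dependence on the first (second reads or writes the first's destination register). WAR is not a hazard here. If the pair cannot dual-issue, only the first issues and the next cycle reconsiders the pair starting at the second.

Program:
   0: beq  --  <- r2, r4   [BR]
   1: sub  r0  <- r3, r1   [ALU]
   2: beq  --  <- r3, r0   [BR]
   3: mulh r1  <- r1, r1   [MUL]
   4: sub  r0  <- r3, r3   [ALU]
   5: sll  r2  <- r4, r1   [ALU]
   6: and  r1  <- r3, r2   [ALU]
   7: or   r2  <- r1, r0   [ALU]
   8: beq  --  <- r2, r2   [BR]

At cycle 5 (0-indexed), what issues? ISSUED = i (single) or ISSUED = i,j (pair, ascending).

t=0 i0/i1:beq;sub ; 2-wide
t=1 i2:beq ; no-port BR/MUL
t=2 i3/i4:mulh;sub ; 2-wide
t=3 i5:sll ; RAW r2
t=4 i6:and ; RAW r1
t=5 i7:or ; RAW r2
t=6 i8:beq ; tail

ISSUED = 7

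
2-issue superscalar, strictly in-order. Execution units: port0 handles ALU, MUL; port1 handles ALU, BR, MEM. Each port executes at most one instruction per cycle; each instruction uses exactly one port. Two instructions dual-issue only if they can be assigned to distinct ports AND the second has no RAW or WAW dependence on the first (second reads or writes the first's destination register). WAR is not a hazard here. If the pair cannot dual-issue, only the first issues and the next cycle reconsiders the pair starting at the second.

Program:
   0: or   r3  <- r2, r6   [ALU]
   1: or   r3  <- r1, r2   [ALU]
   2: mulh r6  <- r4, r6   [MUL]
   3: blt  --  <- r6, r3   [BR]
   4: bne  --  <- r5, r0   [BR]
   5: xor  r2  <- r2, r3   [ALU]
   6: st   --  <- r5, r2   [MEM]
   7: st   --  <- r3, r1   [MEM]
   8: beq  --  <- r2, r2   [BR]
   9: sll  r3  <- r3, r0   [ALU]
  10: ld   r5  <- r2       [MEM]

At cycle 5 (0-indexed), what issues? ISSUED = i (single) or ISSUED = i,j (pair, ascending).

ISSUED = 7

0. or.ALU @i0  | WAW r3
1. or.ALU/mulh.MUL @i1+i2  | pair
2. blt.BR @i3  | no-port BR/BR
3. bne.BR/xor.ALU @i4+i5  | pair
4. st.MEM @i6  | no-port MEM/MEM
5. st.MEM @i7  | no-port MEM/BR
6. beq.BR/sll.ALU @i8+i9  | pair
7. ld.MEM @i10  | tail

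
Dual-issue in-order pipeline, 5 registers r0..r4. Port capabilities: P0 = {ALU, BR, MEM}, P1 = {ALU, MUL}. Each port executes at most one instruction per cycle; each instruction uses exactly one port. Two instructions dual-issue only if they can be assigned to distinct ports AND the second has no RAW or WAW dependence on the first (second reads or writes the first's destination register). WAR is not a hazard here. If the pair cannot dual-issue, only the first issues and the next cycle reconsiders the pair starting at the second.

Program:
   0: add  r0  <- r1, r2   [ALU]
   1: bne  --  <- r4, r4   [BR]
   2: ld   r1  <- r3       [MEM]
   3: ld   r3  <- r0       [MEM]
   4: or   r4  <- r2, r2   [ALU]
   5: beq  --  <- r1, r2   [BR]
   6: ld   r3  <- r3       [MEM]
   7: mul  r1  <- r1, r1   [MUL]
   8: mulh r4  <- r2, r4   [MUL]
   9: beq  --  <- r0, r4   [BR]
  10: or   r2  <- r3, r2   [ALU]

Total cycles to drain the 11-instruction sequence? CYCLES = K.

  cy0 -> i0/i1 (add.ALU bne.BR) pair
  cy1 -> i2 (ld.MEM) no-port MEM/MEM
  cy2 -> i3/i4 (ld.MEM or.ALU) pair
  cy3 -> i5 (beq.BR) no-port BR/MEM
  cy4 -> i6/i7 (ld.MEM mul.MUL) pair
  cy5 -> i8 (mulh.MUL) RAW r4
  cy6 -> i9/i10 (beq.BR or.ALU) pair

CYCLES = 7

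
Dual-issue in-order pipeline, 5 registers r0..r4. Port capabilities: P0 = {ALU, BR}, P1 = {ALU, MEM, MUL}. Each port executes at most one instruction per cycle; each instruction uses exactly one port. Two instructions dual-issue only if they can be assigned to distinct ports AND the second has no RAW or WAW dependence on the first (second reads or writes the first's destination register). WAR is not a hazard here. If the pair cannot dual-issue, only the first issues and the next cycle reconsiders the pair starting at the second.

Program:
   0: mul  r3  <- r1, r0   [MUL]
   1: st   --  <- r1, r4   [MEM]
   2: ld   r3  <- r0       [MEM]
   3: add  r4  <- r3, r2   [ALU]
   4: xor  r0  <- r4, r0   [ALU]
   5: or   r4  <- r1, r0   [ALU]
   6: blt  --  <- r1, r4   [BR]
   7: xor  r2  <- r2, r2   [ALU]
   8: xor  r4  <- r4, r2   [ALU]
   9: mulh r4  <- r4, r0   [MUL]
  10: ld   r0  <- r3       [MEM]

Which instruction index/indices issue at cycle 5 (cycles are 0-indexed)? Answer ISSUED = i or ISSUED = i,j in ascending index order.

ISSUED = 5

0. mul.MUL @i0  | no-port MUL/MEM
1. st.MEM @i1  | no-port MEM/MEM
2. ld.MEM @i2  | RAW r3
3. add.ALU @i3  | RAW r4
4. xor.ALU @i4  | RAW r0
5. or.ALU @i5  | RAW r4
6. blt.BR xor.ALU @i6,i7  | dual
7. xor.ALU @i8  | RAW+WAW r4
8. mulh.MUL @i9  | no-port MUL/MEM
9. ld.MEM @i10  | tail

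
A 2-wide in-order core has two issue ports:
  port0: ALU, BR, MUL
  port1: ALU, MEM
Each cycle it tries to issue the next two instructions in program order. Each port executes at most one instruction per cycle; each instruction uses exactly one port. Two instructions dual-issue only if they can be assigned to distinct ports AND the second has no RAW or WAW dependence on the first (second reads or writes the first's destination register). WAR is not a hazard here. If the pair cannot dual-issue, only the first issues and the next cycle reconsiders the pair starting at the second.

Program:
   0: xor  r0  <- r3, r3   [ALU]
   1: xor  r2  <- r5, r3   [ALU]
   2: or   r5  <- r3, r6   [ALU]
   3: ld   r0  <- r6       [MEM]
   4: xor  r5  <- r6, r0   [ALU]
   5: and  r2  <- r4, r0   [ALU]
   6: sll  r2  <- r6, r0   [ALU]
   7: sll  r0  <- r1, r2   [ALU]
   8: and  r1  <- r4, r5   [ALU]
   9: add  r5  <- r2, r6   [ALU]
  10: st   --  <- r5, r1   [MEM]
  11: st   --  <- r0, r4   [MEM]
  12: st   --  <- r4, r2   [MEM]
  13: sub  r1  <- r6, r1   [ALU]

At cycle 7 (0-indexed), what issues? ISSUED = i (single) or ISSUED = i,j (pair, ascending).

t=0 i0+i1:xor;xor ; pair
t=1 i2+i3:or;ld ; pair
t=2 i4+i5:xor;and ; pair
t=3 i6:sll ; RAW r2
t=4 i7+i8:sll;and ; pair
t=5 i9:add ; RAW r5
t=6 i10:st ; no-port MEM/MEM
t=7 i11:st ; no-port MEM/MEM
t=8 i12+i13:st;sub ; pair

ISSUED = 11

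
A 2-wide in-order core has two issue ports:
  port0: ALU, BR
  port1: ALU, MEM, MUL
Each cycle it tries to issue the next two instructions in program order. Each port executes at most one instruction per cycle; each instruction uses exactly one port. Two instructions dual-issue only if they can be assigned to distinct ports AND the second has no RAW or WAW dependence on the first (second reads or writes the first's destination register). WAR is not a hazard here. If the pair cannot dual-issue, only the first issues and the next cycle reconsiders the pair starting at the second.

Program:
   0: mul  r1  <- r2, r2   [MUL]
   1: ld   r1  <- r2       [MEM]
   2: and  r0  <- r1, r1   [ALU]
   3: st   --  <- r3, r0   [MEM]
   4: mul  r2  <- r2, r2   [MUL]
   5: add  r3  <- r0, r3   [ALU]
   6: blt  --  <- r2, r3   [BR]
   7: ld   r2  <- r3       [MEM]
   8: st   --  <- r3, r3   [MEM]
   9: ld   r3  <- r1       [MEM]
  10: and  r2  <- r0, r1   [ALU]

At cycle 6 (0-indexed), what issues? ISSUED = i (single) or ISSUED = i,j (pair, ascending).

#0 head=0: mul.MUL i0 no-port MUL/MEM
#1 head=1: ld.MEM i1 RAW r1
#2 head=2: and.ALU i2 RAW r0
#3 head=3: st.MEM i3 no-port MEM/MUL
#4 head=4: mul.MUL+add.ALU i4+i5 dual
#5 head=6: blt.BR+ld.MEM i6+i7 dual
#6 head=8: st.MEM i8 no-port MEM/MEM
#7 head=9: ld.MEM+and.ALU i9+i10 dual

ISSUED = 8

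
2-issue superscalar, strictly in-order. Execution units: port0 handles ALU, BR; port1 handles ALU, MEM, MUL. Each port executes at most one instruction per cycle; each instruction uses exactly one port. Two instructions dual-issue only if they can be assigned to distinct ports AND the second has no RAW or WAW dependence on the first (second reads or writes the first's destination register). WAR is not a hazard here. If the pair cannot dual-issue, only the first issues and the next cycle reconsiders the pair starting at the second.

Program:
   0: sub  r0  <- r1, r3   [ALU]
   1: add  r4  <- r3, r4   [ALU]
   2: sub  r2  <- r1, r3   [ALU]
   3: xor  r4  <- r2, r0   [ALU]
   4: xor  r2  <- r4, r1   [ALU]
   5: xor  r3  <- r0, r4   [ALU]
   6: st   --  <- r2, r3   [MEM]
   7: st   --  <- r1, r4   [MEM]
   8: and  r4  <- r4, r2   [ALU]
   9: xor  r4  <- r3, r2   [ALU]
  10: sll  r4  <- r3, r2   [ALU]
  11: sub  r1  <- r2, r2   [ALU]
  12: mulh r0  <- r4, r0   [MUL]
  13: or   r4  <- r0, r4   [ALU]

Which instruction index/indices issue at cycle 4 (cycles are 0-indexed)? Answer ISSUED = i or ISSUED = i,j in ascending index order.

t=0 i0+i1:sub add ; dual
t=1 i2:sub ; RAW r2
t=2 i3:xor ; RAW r4
t=3 i4+i5:xor xor ; dual
t=4 i6:st ; no-port MEM/MEM
t=5 i7+i8:st and ; dual
t=6 i9:xor ; WAW r4
t=7 i10+i11:sll sub ; dual
t=8 i12:mulh ; RAW r0
t=9 i13:or ; tail

ISSUED = 6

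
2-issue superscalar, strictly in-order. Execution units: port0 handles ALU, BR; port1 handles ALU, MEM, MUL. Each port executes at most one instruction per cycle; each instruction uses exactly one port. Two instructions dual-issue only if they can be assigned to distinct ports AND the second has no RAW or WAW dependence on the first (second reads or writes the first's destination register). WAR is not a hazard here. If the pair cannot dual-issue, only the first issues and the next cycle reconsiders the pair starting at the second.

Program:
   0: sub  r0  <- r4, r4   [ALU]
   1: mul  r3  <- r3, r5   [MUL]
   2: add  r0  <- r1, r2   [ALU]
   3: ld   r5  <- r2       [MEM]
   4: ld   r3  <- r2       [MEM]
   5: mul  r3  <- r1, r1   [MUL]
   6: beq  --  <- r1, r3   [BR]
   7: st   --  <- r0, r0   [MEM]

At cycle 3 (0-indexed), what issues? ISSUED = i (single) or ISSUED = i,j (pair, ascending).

0. sub.ALU/mul.MUL @i0/i1  | dual
1. add.ALU/ld.MEM @i2/i3  | dual
2. ld.MEM @i4  | no-port MEM/MUL
3. mul.MUL @i5  | RAW r3
4. beq.BR/st.MEM @i6/i7  | dual

ISSUED = 5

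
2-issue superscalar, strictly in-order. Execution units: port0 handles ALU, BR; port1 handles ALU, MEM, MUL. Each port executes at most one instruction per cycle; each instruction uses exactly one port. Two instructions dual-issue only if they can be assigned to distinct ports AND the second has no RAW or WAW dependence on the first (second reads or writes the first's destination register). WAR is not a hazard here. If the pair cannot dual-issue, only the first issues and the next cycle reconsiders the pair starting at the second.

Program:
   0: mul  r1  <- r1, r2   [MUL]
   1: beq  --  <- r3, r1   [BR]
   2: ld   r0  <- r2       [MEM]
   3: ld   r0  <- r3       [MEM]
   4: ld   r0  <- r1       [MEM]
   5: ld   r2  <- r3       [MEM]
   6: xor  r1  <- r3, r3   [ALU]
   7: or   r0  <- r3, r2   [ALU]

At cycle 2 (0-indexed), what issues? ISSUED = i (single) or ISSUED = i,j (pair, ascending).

ISSUED = 3

0. mul @i0  | RAW r1
1. beq/ld @i1/i2  | 2-wide
2. ld @i3  | no-port MEM/MEM
3. ld @i4  | no-port MEM/MEM
4. ld/xor @i5/i6  | 2-wide
5. or @i7  | tail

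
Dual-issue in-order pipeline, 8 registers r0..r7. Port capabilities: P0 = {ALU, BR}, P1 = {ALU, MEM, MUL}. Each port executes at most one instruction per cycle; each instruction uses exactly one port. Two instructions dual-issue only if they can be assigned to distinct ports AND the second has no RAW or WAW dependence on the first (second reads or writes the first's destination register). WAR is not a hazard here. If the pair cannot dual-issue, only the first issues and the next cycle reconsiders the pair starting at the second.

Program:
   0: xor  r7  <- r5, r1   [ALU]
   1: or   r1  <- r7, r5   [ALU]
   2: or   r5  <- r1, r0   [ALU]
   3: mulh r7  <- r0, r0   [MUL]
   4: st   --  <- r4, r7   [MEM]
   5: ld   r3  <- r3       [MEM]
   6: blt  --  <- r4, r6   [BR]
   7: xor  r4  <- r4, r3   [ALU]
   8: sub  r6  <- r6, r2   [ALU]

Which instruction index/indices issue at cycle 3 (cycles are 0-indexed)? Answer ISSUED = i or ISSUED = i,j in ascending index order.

0. xor.ALU @i0  | RAW r7
1. or.ALU @i1  | RAW r1
2. or.ALU mulh.MUL @i2+i3  | 2-wide
3. st.MEM @i4  | no-port MEM/MEM
4. ld.MEM blt.BR @i5+i6  | 2-wide
5. xor.ALU sub.ALU @i7+i8  | 2-wide

ISSUED = 4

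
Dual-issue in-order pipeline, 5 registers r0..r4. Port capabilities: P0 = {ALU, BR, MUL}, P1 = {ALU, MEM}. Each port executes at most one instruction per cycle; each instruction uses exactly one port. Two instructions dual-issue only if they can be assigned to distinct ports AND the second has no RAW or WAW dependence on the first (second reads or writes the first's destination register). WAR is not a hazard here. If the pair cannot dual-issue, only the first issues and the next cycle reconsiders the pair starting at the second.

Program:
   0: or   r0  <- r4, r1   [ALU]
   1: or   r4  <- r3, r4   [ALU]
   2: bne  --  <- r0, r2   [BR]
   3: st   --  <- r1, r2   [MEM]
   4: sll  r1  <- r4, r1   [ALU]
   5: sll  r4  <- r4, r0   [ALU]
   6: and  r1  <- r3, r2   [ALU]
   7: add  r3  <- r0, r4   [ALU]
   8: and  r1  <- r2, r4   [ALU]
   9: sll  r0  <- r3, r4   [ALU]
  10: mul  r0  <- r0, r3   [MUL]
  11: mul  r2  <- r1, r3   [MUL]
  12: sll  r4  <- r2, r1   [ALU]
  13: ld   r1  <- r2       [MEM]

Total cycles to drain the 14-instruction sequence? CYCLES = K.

CYCLES = 8

[0] i0,i1  or or  -- 2-wide
[1] i2,i3  bne st  -- 2-wide
[2] i4,i5  sll sll  -- 2-wide
[3] i6,i7  and add  -- 2-wide
[4] i8,i9  and sll  -- 2-wide
[5] i10  mul  -- no-port MUL/MUL
[6] i11  mul  -- RAW r2
[7] i12,i13  sll ld  -- 2-wide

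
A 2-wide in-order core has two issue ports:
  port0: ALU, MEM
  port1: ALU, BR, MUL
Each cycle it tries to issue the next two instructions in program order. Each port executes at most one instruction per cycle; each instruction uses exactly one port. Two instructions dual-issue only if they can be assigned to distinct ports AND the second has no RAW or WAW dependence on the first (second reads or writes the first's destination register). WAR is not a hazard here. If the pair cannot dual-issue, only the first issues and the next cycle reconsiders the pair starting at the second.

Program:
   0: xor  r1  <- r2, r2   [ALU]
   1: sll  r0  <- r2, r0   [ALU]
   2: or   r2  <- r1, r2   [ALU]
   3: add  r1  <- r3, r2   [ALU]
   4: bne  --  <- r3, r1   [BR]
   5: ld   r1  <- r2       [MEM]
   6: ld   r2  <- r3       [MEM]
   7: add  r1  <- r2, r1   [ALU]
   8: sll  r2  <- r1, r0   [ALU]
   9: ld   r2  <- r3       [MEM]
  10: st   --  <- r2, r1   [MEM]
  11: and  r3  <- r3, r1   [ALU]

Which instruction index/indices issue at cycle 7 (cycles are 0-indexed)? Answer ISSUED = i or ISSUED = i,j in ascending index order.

#0 head=0: xor sll i0&i1 dual
#1 head=2: or i2 RAW r2
#2 head=3: add i3 RAW r1
#3 head=4: bne ld i4&i5 dual
#4 head=6: ld i6 RAW r2
#5 head=7: add i7 RAW r1
#6 head=8: sll i8 WAW r2
#7 head=9: ld i9 no-port MEM/MEM
#8 head=10: st and i10&i11 dual

ISSUED = 9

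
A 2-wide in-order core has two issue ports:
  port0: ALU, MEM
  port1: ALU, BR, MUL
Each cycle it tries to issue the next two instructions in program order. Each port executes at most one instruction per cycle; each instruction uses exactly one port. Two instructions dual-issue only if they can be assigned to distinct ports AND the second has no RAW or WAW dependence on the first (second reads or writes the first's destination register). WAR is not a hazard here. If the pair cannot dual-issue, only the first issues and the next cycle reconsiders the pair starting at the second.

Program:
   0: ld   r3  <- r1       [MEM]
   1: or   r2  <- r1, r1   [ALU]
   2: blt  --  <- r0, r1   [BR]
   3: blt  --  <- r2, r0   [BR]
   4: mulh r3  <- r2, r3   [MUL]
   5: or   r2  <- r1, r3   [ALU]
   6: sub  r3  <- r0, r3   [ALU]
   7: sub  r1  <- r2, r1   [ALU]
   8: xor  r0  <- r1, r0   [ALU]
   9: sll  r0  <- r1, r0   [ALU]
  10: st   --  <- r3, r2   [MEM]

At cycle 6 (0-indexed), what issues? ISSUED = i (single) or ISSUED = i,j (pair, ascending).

ISSUED = 8

  cy0 -> i0,i1 (ld or) pair
  cy1 -> i2 (blt) no-port BR/BR
  cy2 -> i3 (blt) no-port BR/MUL
  cy3 -> i4 (mulh) RAW r3
  cy4 -> i5,i6 (or sub) pair
  cy5 -> i7 (sub) RAW r1
  cy6 -> i8 (xor) RAW+WAW r0
  cy7 -> i9,i10 (sll st) pair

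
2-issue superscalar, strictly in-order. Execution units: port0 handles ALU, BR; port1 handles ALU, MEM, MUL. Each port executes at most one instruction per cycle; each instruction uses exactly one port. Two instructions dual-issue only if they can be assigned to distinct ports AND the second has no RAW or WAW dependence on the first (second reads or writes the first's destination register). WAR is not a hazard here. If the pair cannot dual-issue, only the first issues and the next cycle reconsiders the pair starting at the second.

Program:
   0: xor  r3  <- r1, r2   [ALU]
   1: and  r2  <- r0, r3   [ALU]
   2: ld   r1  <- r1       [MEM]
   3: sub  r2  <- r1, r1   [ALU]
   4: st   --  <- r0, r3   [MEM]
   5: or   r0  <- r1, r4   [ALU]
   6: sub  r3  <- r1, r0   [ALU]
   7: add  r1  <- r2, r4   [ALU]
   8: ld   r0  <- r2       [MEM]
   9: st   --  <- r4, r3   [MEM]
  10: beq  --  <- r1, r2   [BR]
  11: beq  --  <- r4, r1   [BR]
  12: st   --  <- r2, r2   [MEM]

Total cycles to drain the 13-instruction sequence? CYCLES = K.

CYCLES = 8

t=0 i0:xor ; RAW r3
t=1 i1&i2:and/ld ; dual
t=2 i3&i4:sub/st ; dual
t=3 i5:or ; RAW r0
t=4 i6&i7:sub/add ; dual
t=5 i8:ld ; no-port MEM/MEM
t=6 i9&i10:st/beq ; dual
t=7 i11&i12:beq/st ; dual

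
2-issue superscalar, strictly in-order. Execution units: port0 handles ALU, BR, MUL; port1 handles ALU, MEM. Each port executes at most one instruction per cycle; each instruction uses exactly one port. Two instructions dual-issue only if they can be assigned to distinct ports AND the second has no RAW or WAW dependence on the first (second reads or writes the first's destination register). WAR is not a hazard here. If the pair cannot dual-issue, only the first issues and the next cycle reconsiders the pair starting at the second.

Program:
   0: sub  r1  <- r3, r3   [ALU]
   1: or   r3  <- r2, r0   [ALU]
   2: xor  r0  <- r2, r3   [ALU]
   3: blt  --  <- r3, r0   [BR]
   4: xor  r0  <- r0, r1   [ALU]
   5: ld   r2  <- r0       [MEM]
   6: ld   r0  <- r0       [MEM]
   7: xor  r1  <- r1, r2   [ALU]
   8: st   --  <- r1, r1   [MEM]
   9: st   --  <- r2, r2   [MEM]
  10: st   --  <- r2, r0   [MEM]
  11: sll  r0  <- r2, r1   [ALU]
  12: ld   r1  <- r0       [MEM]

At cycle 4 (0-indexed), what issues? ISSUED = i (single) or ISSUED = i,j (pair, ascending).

c0: i0,i1 sub;or  pair
c1: i2 xor  RAW r0
c2: i3,i4 blt;xor  pair
c3: i5 ld  no-port MEM/MEM
c4: i6,i7 ld;xor  pair
c5: i8 st  no-port MEM/MEM
c6: i9 st  no-port MEM/MEM
c7: i10,i11 st;sll  pair
c8: i12 ld  tail

ISSUED = 6,7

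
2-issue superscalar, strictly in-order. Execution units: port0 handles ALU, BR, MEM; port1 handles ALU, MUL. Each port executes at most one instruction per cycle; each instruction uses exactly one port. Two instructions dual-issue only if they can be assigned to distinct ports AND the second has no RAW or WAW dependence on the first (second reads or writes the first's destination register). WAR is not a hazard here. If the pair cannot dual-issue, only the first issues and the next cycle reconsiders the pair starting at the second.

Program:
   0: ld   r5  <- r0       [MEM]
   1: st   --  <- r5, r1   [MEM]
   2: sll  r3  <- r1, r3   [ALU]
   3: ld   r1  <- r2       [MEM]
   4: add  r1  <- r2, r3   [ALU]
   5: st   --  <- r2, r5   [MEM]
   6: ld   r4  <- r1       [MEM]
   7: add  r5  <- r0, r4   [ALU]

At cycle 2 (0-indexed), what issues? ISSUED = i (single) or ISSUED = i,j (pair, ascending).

ISSUED = 3

#0 head=0: ld.MEM i0 no-port MEM/MEM
#1 head=1: st.MEM sll.ALU i1+i2 pair
#2 head=3: ld.MEM i3 WAW r1
#3 head=4: add.ALU st.MEM i4+i5 pair
#4 head=6: ld.MEM i6 RAW r4
#5 head=7: add.ALU i7 tail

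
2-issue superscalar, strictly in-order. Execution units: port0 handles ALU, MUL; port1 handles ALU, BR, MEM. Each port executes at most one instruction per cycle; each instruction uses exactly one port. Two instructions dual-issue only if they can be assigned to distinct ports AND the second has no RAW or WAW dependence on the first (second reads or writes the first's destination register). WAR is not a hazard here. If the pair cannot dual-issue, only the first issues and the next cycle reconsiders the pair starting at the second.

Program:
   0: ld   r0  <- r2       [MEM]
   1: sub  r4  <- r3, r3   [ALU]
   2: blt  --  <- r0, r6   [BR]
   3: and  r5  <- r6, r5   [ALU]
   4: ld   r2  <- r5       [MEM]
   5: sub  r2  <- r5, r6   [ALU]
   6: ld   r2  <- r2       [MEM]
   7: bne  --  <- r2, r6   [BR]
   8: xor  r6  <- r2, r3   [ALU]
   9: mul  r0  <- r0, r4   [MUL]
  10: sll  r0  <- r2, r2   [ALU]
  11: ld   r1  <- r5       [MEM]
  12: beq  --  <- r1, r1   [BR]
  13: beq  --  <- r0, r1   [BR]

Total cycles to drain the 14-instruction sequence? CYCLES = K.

0. ld.MEM/sub.ALU @i0,i1  | 2-wide
1. blt.BR/and.ALU @i2,i3  | 2-wide
2. ld.MEM @i4  | WAW r2
3. sub.ALU @i5  | RAW+WAW r2
4. ld.MEM @i6  | no-port MEM/BR
5. bne.BR/xor.ALU @i7,i8  | 2-wide
6. mul.MUL @i9  | WAW r0
7. sll.ALU/ld.MEM @i10,i11  | 2-wide
8. beq.BR @i12  | no-port BR/BR
9. beq.BR @i13  | tail

CYCLES = 10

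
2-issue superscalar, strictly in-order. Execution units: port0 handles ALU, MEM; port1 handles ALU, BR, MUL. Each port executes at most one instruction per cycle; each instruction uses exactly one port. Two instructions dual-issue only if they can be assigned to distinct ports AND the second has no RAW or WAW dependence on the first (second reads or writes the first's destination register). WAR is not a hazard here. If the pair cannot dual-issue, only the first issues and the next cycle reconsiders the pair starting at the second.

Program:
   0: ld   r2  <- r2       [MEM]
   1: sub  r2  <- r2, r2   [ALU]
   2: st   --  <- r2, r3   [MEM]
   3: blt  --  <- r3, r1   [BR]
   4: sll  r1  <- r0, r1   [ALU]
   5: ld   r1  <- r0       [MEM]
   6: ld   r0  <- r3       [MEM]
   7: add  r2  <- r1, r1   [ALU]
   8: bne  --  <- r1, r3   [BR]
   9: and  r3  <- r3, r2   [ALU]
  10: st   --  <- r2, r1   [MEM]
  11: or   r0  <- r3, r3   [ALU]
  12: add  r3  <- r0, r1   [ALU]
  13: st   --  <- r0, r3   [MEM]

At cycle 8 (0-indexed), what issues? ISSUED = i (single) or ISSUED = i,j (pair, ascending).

[0] i0  ld  -- RAW+WAW r2
[1] i1  sub  -- RAW r2
[2] i2/i3  st+blt  -- dual
[3] i4  sll  -- WAW r1
[4] i5  ld  -- no-port MEM/MEM
[5] i6/i7  ld+add  -- dual
[6] i8/i9  bne+and  -- dual
[7] i10/i11  st+or  -- dual
[8] i12  add  -- RAW r3
[9] i13  st  -- tail

ISSUED = 12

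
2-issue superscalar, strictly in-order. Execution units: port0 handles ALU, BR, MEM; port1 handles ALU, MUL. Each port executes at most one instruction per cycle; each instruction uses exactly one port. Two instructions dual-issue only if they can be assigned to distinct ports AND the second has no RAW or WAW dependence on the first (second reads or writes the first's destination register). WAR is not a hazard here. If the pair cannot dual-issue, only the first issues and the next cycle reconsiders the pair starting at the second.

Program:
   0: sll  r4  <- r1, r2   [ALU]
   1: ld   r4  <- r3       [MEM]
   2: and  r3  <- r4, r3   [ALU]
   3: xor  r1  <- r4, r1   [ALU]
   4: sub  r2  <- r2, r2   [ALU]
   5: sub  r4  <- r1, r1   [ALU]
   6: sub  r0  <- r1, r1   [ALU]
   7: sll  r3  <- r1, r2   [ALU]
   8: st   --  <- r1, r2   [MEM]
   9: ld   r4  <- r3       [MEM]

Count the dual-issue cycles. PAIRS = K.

  cy0 -> i0 (sll) WAW r4
  cy1 -> i1 (ld) RAW r4
  cy2 -> i2&i3 (and xor) dual
  cy3 -> i4&i5 (sub sub) dual
  cy4 -> i6&i7 (sub sll) dual
  cy5 -> i8 (st) no-port MEM/MEM
  cy6 -> i9 (ld) tail

PAIRS = 3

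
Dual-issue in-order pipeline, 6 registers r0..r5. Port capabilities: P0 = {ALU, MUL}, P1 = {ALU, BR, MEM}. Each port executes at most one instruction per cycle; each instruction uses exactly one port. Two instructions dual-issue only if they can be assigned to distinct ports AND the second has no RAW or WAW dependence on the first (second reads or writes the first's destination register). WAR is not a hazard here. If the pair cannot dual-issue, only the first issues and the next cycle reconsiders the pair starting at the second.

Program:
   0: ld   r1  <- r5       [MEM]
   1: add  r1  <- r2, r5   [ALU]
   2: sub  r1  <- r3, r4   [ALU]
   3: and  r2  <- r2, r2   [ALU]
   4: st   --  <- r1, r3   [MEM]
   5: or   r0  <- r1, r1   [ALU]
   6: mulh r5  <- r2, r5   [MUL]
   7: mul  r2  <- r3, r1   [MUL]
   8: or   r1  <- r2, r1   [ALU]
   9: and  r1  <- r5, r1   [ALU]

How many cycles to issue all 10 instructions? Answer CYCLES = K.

0. ld @i0  | WAW r1
1. add @i1  | WAW r1
2. sub/and @i2/i3  | pair
3. st/or @i4/i5  | pair
4. mulh @i6  | no-port MUL/MUL
5. mul @i7  | RAW r2
6. or @i8  | RAW+WAW r1
7. and @i9  | tail

CYCLES = 8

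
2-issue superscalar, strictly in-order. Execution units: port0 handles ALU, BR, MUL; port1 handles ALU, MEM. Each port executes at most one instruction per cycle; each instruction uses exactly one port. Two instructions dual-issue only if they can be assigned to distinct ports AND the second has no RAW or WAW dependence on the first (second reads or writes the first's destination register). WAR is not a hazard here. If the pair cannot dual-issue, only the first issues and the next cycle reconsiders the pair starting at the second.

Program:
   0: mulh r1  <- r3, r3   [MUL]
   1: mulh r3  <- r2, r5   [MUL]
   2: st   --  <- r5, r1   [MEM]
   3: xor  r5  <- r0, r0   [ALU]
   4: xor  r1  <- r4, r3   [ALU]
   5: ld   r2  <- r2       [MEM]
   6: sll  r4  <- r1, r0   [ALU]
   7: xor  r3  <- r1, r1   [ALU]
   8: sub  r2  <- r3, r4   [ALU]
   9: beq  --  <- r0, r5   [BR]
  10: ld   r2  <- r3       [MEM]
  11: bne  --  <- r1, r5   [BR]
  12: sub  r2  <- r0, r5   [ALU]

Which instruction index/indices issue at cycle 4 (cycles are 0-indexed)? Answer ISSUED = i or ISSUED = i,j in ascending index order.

ISSUED = 7

0. mulh @i0  | no-port MUL/MUL
1. mulh/st @i1,i2  | dual
2. xor/xor @i3,i4  | dual
3. ld/sll @i5,i6  | dual
4. xor @i7  | RAW r3
5. sub/beq @i8,i9  | dual
6. ld/bne @i10,i11  | dual
7. sub @i12  | tail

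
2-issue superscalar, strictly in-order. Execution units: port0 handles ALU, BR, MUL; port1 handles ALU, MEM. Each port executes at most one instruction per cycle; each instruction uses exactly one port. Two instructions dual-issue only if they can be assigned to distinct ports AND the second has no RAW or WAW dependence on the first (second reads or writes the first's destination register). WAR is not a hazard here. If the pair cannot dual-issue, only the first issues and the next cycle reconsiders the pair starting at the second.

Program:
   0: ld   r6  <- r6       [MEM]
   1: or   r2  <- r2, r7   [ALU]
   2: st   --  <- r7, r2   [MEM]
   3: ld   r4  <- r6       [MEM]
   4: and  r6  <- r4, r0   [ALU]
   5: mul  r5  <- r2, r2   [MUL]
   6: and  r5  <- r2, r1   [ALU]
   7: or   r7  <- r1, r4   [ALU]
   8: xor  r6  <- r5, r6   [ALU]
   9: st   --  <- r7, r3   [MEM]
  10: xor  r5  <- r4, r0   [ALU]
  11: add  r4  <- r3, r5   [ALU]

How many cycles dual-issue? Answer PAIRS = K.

  cy0 -> i0/i1 (ld.MEM or.ALU) pair
  cy1 -> i2 (st.MEM) no-port MEM/MEM
  cy2 -> i3 (ld.MEM) RAW r4
  cy3 -> i4/i5 (and.ALU mul.MUL) pair
  cy4 -> i6/i7 (and.ALU or.ALU) pair
  cy5 -> i8/i9 (xor.ALU st.MEM) pair
  cy6 -> i10 (xor.ALU) RAW r5
  cy7 -> i11 (add.ALU) tail

PAIRS = 4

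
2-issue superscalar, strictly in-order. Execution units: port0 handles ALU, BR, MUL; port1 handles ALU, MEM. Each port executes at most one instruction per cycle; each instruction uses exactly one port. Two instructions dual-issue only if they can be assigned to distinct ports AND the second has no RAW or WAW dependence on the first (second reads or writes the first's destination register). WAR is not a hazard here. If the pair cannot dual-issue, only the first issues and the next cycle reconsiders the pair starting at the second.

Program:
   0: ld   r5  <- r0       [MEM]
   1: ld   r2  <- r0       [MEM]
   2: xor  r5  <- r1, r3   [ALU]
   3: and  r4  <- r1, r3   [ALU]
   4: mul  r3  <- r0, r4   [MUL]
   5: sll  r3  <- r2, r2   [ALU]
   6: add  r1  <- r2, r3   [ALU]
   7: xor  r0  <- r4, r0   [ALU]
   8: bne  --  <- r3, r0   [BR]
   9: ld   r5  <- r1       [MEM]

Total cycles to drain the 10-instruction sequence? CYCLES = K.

t=0 i0:ld.MEM ; no-port MEM/MEM
t=1 i1,i2:ld.MEM+xor.ALU ; pair
t=2 i3:and.ALU ; RAW r4
t=3 i4:mul.MUL ; WAW r3
t=4 i5:sll.ALU ; RAW r3
t=5 i6,i7:add.ALU+xor.ALU ; pair
t=6 i8,i9:bne.BR+ld.MEM ; pair

CYCLES = 7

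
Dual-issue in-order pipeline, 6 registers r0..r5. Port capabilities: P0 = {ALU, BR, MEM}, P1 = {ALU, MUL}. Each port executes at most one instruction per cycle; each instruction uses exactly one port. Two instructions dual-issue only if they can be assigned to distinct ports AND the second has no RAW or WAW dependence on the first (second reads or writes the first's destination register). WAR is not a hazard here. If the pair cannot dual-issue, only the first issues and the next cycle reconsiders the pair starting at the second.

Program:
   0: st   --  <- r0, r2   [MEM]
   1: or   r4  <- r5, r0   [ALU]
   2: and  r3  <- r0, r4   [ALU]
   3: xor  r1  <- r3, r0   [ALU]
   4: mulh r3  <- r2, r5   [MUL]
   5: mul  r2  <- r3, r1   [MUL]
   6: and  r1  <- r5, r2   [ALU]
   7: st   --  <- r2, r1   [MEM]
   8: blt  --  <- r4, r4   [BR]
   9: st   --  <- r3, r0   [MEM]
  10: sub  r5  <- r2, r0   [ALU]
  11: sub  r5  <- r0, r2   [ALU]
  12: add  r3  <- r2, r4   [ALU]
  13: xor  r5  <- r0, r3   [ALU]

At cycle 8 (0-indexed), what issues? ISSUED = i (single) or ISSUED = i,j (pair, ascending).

ISSUED = 11,12

#0 head=0: st.MEM;or.ALU i0,i1 2-wide
#1 head=2: and.ALU i2 RAW r3
#2 head=3: xor.ALU;mulh.MUL i3,i4 2-wide
#3 head=5: mul.MUL i5 RAW r2
#4 head=6: and.ALU i6 RAW r1
#5 head=7: st.MEM i7 no-port MEM/BR
#6 head=8: blt.BR i8 no-port BR/MEM
#7 head=9: st.MEM;sub.ALU i9,i10 2-wide
#8 head=11: sub.ALU;add.ALU i11,i12 2-wide
#9 head=13: xor.ALU i13 tail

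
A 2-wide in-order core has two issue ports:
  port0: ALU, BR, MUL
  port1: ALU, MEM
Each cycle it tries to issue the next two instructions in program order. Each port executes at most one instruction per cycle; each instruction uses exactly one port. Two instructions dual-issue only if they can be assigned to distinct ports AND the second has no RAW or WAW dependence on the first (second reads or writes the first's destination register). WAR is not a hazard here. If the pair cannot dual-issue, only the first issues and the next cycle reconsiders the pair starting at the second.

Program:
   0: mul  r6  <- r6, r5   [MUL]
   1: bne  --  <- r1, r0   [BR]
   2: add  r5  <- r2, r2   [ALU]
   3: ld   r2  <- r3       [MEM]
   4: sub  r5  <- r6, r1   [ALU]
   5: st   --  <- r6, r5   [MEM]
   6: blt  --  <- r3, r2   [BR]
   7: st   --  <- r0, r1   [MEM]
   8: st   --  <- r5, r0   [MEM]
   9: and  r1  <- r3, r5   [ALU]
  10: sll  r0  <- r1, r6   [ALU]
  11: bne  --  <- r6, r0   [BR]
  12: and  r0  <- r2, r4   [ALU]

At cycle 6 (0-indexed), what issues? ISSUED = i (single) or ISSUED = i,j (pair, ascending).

t=0 i0:mul ; no-port MUL/BR
t=1 i1+i2:bne/add ; pair
t=2 i3+i4:ld/sub ; pair
t=3 i5+i6:st/blt ; pair
t=4 i7:st ; no-port MEM/MEM
t=5 i8+i9:st/and ; pair
t=6 i10:sll ; RAW r0
t=7 i11+i12:bne/and ; pair

ISSUED = 10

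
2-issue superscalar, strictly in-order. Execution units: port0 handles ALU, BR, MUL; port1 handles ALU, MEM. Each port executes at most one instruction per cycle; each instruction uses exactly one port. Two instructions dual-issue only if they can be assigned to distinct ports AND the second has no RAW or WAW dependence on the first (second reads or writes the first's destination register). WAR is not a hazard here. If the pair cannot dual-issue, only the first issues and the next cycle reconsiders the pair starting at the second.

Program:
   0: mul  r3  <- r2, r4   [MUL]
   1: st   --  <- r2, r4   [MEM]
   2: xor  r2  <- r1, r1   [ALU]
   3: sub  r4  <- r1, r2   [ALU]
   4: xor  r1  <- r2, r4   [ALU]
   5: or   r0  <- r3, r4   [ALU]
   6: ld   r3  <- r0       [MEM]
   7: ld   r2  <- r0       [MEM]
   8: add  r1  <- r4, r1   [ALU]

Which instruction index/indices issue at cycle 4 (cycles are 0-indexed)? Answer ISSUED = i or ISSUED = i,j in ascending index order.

ISSUED = 6

c0: i0/i1 mul+st  pair
c1: i2 xor  RAW r2
c2: i3 sub  RAW r4
c3: i4/i5 xor+or  pair
c4: i6 ld  no-port MEM/MEM
c5: i7/i8 ld+add  pair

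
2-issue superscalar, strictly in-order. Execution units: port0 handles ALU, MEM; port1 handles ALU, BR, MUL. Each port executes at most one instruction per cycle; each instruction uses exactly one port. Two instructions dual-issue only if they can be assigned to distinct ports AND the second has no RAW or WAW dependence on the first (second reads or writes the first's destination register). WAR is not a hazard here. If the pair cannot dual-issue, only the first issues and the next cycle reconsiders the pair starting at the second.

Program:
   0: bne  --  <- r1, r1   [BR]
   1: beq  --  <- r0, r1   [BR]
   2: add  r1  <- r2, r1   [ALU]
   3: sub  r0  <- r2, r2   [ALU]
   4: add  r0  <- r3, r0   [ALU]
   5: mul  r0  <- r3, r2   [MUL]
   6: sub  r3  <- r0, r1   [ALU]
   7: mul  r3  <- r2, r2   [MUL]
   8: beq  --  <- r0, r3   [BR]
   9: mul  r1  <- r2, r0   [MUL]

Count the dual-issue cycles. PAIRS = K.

0. bne @i0  | no-port BR/BR
1. beq/add @i1/i2  | dual
2. sub @i3  | RAW+WAW r0
3. add @i4  | WAW r0
4. mul @i5  | RAW r0
5. sub @i6  | WAW r3
6. mul @i7  | no-port MUL/BR
7. beq @i8  | no-port BR/MUL
8. mul @i9  | tail

PAIRS = 1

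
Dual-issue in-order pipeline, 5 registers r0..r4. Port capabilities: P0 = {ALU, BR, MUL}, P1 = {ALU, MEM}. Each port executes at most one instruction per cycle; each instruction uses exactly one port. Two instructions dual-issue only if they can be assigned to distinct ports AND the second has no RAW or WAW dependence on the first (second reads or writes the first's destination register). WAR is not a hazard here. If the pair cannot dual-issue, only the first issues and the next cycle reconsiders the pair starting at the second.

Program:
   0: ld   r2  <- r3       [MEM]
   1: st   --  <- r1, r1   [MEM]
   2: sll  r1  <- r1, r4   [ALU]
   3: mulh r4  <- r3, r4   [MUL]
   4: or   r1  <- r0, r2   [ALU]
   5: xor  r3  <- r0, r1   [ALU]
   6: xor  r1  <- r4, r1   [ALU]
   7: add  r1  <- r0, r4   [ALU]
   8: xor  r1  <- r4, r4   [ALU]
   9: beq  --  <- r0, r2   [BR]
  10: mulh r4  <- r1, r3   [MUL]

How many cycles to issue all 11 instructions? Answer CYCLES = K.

CYCLES = 7

t=0 i0:ld.MEM ; no-port MEM/MEM
t=1 i1+i2:st.MEM;sll.ALU ; dual
t=2 i3+i4:mulh.MUL;or.ALU ; dual
t=3 i5+i6:xor.ALU;xor.ALU ; dual
t=4 i7:add.ALU ; WAW r1
t=5 i8+i9:xor.ALU;beq.BR ; dual
t=6 i10:mulh.MUL ; tail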